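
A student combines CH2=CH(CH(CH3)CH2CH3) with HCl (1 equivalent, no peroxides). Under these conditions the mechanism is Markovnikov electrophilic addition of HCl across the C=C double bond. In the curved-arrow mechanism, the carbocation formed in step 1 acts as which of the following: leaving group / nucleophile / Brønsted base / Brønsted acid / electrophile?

Step 3: The Cl⁻ anion donates a lone pair to the carbocation, forming the new C–Cl σ-bond and giving the neutral alkyl halide.
The carbocation formed in step 1 accepts an electron pair into an empty or π* orbital — it is the electrophile.

electrophile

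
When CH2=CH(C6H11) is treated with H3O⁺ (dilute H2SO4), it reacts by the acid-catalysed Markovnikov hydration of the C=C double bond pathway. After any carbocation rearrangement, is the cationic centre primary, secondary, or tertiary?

Step 1: Protonation of the alkene by H3O⁺: the π bond acts as the nucleophile and picks up H⁺, giving the more stable (Markovnikov) secondary carbocation. H2O is released.
Step 2: A hydride (H with its bonding pair) migrates from the adjacent cyclohexyl carbon to the cationic centre — a 1,2-hydride shift — upgrading the secondary cation to a tertiary one.
The cation rearranges from secondary to tertiary via a 1,2-hydride shift from the adjacent cyclohexyl carbon; the tertiary cation is what reacts next.

tertiary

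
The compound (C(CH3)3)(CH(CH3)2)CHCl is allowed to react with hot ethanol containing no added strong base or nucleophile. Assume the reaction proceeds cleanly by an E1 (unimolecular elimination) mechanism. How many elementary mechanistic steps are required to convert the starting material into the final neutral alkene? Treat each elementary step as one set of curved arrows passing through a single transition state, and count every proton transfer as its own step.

Step 1: Ionisation: the C–Cl σ-bond cleaves heterolytically; both bonding electrons depart with Cl⁻, leaving a secondary carbocation at the α-carbon.
Step 2: Carbocation rearrangement: a 1,2-hydride shift from the adjacent isopropyl carbon converts the initially-formed secondary cation into the more stable tertiary cation.
Step 3: Loss of a β-proton to an ethanol molecule of the solvent: the C–H bonding pair collapses toward the cationic carbon to form the C=C π bond, yielding the alkene.
Total: 3 elementary steps.

3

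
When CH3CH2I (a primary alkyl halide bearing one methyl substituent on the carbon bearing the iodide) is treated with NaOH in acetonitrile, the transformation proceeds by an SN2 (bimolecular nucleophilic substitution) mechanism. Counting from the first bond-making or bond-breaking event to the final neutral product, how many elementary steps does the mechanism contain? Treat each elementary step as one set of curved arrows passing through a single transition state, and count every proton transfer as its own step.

Step 1: Backside attack by OH⁻ on the carbon bearing the iodide: the new C–O bond forms as the C–I bond breaks, with Walden inversion at carbon.
Total: 1 elementary step.

1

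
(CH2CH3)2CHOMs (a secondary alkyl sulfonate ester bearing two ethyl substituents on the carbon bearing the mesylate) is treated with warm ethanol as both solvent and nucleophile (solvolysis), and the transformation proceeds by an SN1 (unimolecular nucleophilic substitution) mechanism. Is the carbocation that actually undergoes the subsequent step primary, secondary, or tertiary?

secondary

Step 1: Rate-determining heterolysis of the C–O bond gives MsO⁻ and a secondary carbocation.
No single 1,2-shift to an adjacent carbon would give a more-substituted cation, so no rearrangement occurs.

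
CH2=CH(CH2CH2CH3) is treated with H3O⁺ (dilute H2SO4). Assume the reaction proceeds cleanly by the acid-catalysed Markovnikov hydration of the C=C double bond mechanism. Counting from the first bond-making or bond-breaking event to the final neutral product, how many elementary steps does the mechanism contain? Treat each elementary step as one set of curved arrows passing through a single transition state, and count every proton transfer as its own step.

3

Step 1: Protonation of the alkene by H3O⁺: the π bond acts as the nucleophile and picks up H⁺, giving the more stable (Markovnikov) secondary carbocation. H2O is released.
(No 1,2-shift: no single shift to an adjacent carbon would give a more stable cation.)
Step 2: Water acts as the nucleophile: an oxygen lone pair bonds to the cationic carbon, giving an oxonium-ion intermediate.
Step 3: Proton transfer from the O–H of the oxonium ion to H2O completes the catalytic cycle and yields the alcohol.
Total: 3 elementary steps.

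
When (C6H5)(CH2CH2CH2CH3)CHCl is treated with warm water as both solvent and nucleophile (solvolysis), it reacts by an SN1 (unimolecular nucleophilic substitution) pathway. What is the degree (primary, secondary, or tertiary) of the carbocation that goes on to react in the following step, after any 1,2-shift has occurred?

Step 1: The C–Cl bond breaks with both electrons going to the chloride; Cl⁻ leaves and a secondary carbocation remains.
No single 1,2-shift to an adjacent carbon would give a more-substituted cation, so no rearrangement occurs.

secondary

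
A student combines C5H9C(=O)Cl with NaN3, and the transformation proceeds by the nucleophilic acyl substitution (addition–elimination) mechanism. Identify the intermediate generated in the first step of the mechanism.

Step 1: N3⁻ adds to the carbonyl carbon; the C=O π electrons shift onto oxygen and a tetrahedral alkoxide intermediate forms.
After step 1 the species present is a tetrahedral intermediate.

tetrahedral intermediate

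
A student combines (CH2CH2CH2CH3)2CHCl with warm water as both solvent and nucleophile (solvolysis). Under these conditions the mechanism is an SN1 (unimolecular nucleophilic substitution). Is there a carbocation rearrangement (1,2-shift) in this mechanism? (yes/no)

The first-formed carbocation is secondary.
No single 1,2-shift to an adjacent carbon would produce a more-substituted cation than the one already present, so no rearrangement occurs.

no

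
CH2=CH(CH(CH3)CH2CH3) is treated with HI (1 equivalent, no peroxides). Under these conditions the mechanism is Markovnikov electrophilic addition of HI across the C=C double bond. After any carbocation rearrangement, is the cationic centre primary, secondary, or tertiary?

tertiary

Step 1: The π electrons of the C=C bond attack a proton of HI; Markovnikov addition places the new C–H on the less-substituted alkene carbon, so the positive charge ends up on the more-substituted carbon — a secondary carbocation. The H–I bond breaks heterolytically, releasing I⁻.
Step 2: A 1,2-hydride shift from the adjacent sec-butyl carbon moves the positive charge from the secondary centre to an adjacent carbon, generating a more stable tertiary carbocation.
The cation rearranges from secondary to tertiary via a 1,2-hydride shift from the adjacent sec-butyl carbon; the tertiary cation is what reacts next.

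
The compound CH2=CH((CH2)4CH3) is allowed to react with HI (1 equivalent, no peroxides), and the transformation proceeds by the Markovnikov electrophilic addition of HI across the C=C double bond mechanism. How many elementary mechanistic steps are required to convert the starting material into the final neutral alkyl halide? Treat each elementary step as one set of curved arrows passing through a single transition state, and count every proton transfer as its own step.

2

Step 1: Electrophilic addition begins with the π(C=C) electrons forming a bond to the proton of HI. Following Markovnikov's rule, the resulting cation is secondary. The H–I bond breaks heterolytically, releasing I⁻.
(No 1,2-shift: no single shift to an adjacent carbon would give a more stable cation.)
Step 2: I⁻ captures the cation: a lone pair on I⁻ fills the empty p orbital, producing the alkyl halide product.
Total: 2 elementary steps.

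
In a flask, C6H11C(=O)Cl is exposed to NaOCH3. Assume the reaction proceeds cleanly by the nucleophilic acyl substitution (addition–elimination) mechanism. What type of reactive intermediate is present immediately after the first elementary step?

Step 1: CH3O⁻ adds to the carbonyl carbon; the C=O π electrons shift onto oxygen and a tetrahedral alkoxide intermediate forms.
After step 1 the species present is a tetrahedral intermediate.

tetrahedral intermediate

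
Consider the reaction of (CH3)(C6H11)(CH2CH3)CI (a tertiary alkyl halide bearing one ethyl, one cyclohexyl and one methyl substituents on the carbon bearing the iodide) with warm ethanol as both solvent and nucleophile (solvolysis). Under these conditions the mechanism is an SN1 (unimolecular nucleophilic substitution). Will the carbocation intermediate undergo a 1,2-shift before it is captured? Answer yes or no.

The first-formed carbocation is tertiary.
No single 1,2-shift to an adjacent carbon would produce a more-substituted cation than the one already present, so no rearrangement occurs.

no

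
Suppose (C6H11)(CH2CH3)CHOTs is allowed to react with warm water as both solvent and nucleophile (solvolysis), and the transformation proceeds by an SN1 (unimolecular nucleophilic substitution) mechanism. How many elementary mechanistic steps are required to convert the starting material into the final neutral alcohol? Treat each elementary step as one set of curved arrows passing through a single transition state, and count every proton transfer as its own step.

Step 1: Ionisation: the C–O σ-bond cleaves heterolytically; both bonding electrons depart with TsO⁻, leaving a secondary carbocation at the α-carbon.
Step 2: A 1,2-hydride shift from the adjacent cyclohexyl carbon moves the positive charge from the secondary centre to an adjacent carbon, generating a more stable tertiary carbocation.
Step 3: Nucleophilic capture: the oxygen of H2O bonds to the cationic carbon, producing an oxonium-ion intermediate.
Step 4: Proton transfer from the O–H of the oxonium ion to a solvent molecule delivers the neutral alcohol.
Total: 4 elementary steps.

4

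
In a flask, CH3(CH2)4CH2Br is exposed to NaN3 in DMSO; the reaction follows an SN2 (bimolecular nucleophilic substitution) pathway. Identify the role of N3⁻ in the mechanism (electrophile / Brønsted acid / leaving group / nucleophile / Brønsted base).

nucleophile

Step 1: Backside attack by N3⁻ on the carbon bearing the bromide: the new C–N bond forms as the C–Br bond breaks, with Walden inversion at carbon.
N3⁻ donates an electron pair to form a new σ-bond to carbon — it is the nucleophile.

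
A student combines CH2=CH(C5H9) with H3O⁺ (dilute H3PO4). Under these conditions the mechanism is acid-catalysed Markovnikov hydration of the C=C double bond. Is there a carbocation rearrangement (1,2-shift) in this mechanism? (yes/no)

The first-formed carbocation is secondary.
The adjacent cyclopentyl carbon already bears 2 other carbon substituents and has a hydrogen to migrate; after a 1,2-hydride shift from that carbon the positive charge sits on a tertiary centre.
Tertiary is more stable than secondary, so the shift occurs.

yes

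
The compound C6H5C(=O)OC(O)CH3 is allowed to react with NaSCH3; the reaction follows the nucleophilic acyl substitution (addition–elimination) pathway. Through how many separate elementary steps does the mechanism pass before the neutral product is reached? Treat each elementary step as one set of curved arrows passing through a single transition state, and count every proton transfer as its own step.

2

Step 1: Nucleophilic addition of CH3S⁻ to the acyl carbon breaks the π(C=O) bond and yields a tetrahedral, anionic intermediate.
Step 2: An oxygen lone pair re-forms the C=O π bond as the C–O σ-bond breaks; CH3CO2⁻ is expelled.
Total: 2 elementary steps.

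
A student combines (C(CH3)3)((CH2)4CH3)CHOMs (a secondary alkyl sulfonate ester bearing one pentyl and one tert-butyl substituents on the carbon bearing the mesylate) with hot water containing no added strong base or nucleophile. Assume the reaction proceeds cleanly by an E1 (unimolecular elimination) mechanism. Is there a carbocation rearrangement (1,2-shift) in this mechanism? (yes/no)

The first-formed carbocation is secondary.
The adjacent tert-butyl carbon has no hydrogen but bears methyl groups; migration of one methyl with its bonding pair (a 1,2-methyl shift) places the charge on a tertiary centre.
Tertiary is more stable than secondary, so the shift occurs.

yes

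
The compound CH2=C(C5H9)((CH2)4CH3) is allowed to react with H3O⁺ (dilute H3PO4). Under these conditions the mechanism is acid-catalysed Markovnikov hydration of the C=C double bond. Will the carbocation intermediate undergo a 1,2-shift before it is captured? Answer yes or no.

no

The first-formed carbocation is tertiary.
No single 1,2-shift to an adjacent carbon would produce a more-substituted cation than the one already present, so no rearrangement occurs.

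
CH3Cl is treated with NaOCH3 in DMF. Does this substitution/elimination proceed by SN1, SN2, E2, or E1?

Conditions: a methyl substrate with a strong nucleophile in the polar aprotic solvent DMF.
These conditions are the textbook signature of the SN2 pathway.
An unhindered substrate with a strong nucleophile in a polar aprotic solvent favours one-step backside displacement.

SN2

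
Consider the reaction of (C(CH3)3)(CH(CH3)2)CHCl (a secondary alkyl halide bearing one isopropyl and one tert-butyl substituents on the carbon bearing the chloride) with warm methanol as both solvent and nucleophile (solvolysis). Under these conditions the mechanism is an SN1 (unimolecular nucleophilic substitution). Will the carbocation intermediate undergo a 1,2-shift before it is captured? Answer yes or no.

yes

The first-formed carbocation is secondary.
The adjacent isopropyl carbon already bears 2 other carbon substituents and has a hydrogen to migrate; after a 1,2-hydride shift from that carbon the positive charge sits on a tertiary centre.
Tertiary is more stable than secondary, so the shift occurs.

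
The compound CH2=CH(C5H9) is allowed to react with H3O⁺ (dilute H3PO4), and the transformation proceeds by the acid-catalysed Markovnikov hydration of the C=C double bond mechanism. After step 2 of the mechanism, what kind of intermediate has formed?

tertiary carbocation

Step 1: Protonation of the alkene by H3O⁺: the π bond acts as the nucleophile and picks up H⁺, giving the more stable (Markovnikov) secondary carbocation. H2O is released.
Step 2: A 1,2-hydride shift from the adjacent cyclopentyl carbon moves the positive charge from the secondary centre to an adjacent carbon, generating a more stable tertiary carbocation.
After step 2 the species present is a tertiary carbocation.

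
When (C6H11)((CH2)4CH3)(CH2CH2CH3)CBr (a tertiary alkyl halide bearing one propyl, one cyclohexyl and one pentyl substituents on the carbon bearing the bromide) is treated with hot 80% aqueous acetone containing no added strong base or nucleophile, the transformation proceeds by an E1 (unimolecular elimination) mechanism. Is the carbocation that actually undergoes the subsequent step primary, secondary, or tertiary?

tertiary

Step 1: Rate-determining heterolysis of the C–Br bond gives Br⁻ and a tertiary carbocation.
No single 1,2-shift to an adjacent carbon would give a more-substituted cation, so no rearrangement occurs.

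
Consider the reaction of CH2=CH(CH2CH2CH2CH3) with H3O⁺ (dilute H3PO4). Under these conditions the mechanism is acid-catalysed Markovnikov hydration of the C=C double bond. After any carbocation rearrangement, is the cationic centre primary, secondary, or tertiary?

Step 1: The π electrons of the C=C bond attack a proton of H3O⁺; Markovnikov addition places the new C–H on the less-substituted alkene carbon, so the positive charge ends up on the more-substituted carbon — a secondary carbocation. H2O is released.
No single 1,2-shift to an adjacent carbon would give a more-substituted cation, so no rearrangement occurs.

secondary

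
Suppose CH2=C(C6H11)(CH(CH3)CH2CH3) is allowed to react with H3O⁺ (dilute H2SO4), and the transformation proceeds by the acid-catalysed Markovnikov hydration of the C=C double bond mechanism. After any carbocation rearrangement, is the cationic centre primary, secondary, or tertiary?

Step 1: Protonation of the alkene by H3O⁺: the π bond acts as the nucleophile and picks up H⁺, giving the more stable (Markovnikov) tertiary carbocation. H2O is released.
No single 1,2-shift to an adjacent carbon would give a more-substituted cation, so no rearrangement occurs.

tertiary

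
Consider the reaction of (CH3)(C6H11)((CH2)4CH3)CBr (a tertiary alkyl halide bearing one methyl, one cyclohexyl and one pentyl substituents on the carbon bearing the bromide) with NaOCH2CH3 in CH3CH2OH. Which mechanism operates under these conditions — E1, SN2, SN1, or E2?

Conditions: a strong base with a tertiary substrate bearing a β-hydrogen.
These conditions are the textbook signature of the E2 pathway.
A strong (often hindered) base removes a β-H in concert with loss of the leaving group — bimolecular elimination.

E2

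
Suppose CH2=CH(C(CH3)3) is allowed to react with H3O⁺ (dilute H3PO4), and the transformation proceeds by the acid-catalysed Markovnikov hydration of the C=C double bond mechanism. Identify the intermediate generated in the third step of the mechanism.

oxonium ion

Step 1: Protonation of the alkene by H3O⁺: the π bond acts as the nucleophile and picks up H⁺, giving the more stable (Markovnikov) secondary carbocation. H2O is released.
Step 2: A methyl group with its bonding pair migrates from the adjacent tert-butyl carbon to the cationic centre — a 1,2-methyl shift — upgrading the secondary cation to a tertiary one.
Step 3: Nucleophilic capture of the cation by H2O produces the protonated alcohol (an oxonium ion).
After step 3 the species present is an oxonium ion.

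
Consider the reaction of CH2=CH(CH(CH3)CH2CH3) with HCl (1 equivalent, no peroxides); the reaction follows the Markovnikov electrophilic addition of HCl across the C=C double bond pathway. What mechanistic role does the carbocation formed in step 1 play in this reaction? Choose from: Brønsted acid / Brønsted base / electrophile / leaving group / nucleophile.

electrophile

Step 3: Nucleophilic attack by Cl⁻ on the carbocation completes the addition, giving R–Cl.
The carbocation formed in step 1 accepts an electron pair into an empty or π* orbital — it is the electrophile.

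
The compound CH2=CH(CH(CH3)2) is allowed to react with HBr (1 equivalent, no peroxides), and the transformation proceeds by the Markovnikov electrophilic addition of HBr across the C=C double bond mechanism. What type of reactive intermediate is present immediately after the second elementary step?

tertiary carbocation

Step 1: The π electrons of the C=C bond attack a proton of HBr; Markovnikov addition places the new C–H on the less-substituted alkene carbon, so the positive charge ends up on the more-substituted carbon — a secondary carbocation. The H–Br bond breaks heterolytically, releasing Br⁻.
Step 2: A hydride (H with its bonding pair) migrates from the adjacent isopropyl carbon to the cationic centre — a 1,2-hydride shift — upgrading the secondary cation to a tertiary one.
After step 2 the species present is a tertiary carbocation.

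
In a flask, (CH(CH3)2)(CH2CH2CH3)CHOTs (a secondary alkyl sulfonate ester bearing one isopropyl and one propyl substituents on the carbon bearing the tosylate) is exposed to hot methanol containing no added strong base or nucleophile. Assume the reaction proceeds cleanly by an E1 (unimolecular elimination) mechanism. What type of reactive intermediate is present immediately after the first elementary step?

Step 1: The C–O bond breaks with both electrons going to the tosylate; TsO⁻ leaves and a secondary carbocation remains.
After step 1 the species present is a secondary carbocation.

secondary carbocation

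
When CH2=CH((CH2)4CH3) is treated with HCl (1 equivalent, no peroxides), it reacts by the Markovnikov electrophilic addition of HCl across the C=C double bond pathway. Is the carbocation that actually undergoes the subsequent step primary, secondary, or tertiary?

Step 1: Protonation of the alkene by HCl: the π bond acts as the nucleophile and picks up H⁺, giving the more stable (Markovnikov) secondary carbocation. The H–Cl bond breaks heterolytically, releasing Cl⁻.
No single 1,2-shift to an adjacent carbon would give a more-substituted cation, so no rearrangement occurs.

secondary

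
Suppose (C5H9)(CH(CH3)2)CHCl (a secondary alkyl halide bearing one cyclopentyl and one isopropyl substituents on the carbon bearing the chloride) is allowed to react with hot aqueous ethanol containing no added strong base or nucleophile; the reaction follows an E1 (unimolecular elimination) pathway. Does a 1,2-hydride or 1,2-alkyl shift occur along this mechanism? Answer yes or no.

The first-formed carbocation is secondary.
The adjacent cyclopentyl carbon already bears 2 other carbon substituents and has a hydrogen to migrate; after a 1,2-hydride shift from that carbon the positive charge sits on a tertiary centre.
Tertiary is more stable than secondary, so the shift occurs.

yes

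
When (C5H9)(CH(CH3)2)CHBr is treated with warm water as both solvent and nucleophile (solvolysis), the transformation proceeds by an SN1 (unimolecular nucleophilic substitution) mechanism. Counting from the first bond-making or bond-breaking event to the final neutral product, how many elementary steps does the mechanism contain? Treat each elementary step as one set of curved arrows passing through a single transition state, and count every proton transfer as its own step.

Step 1: The C–Br bond breaks with both electrons going to the bromide; Br⁻ leaves and a secondary carbocation remains.
Step 2: A 1,2-hydride shift from the adjacent isopropyl carbon moves the positive charge from the secondary centre to an adjacent carbon, generating a more stable tertiary carbocation.
Step 3: H2O donates an oxygen lone pair into the empty p orbital of the cation, giving a protonated alcohol (an oxonium ion).
Step 4: A second solvent molecule removes the proton on oxygen, giving the neutral alcohol product.
Total: 4 elementary steps.

4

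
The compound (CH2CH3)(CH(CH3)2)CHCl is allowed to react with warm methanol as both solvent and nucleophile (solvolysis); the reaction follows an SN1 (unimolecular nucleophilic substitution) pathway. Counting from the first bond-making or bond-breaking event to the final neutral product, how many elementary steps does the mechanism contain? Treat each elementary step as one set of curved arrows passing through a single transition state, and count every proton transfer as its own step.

4

Step 1: Rate-determining heterolysis of the C–Cl bond gives Cl⁻ and a secondary carbocation.
Step 2: A 1,2-hydride shift from the adjacent isopropyl carbon moves the positive charge from the secondary centre to an adjacent carbon, generating a more stable tertiary carbocation.
Step 3: Nucleophilic capture: the oxygen of CH3OH bonds to the cationic carbon, producing an oxonium-ion intermediate.
Step 4: Proton transfer from the O–H of the oxonium ion to a solvent molecule delivers the neutral ether.
Total: 4 elementary steps.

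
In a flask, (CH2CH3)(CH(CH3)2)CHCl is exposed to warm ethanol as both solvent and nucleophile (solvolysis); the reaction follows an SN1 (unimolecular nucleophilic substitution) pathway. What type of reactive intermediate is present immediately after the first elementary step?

secondary carbocation

Step 1: Ionisation: the C–Cl σ-bond cleaves heterolytically; both bonding electrons depart with Cl⁻, leaving a secondary carbocation at the α-carbon.
After step 1 the species present is a secondary carbocation.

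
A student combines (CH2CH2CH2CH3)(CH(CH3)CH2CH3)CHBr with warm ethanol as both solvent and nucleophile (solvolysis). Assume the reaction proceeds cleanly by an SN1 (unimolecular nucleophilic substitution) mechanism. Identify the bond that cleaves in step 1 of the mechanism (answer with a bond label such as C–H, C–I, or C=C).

Step 1: The C–Br bond breaks with both electrons going to the bromide; Br⁻ leaves and a secondary carbocation remains.
The bond broken in this step is the C–Br bond.

C–Br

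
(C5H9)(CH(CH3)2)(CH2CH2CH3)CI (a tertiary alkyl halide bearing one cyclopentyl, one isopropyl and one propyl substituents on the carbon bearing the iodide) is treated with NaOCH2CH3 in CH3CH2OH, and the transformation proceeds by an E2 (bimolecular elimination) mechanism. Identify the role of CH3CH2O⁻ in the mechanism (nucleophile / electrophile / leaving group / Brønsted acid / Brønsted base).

Step 1: In one step, CH3CH2O⁻ pulls off a β-proton, the C–I bond cleaves, and a C=C double bond forms between the α- and β-carbons (E2, anti elimination).
CH3CH2O⁻ accepts a proton in a proton-transfer step — a Brønsted base.

Brønsted base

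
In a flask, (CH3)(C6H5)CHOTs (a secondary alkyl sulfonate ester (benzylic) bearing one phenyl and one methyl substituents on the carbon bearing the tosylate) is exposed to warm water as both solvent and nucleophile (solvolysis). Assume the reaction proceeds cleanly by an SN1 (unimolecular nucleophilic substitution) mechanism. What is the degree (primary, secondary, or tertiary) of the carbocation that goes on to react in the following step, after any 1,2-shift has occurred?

Step 1: The C–O bond breaks with both electrons going to the tosylate; TsO⁻ leaves and a secondary carbocation remains.
No single 1,2-shift to an adjacent carbon would give a more-substituted cation, so no rearrangement occurs.

secondary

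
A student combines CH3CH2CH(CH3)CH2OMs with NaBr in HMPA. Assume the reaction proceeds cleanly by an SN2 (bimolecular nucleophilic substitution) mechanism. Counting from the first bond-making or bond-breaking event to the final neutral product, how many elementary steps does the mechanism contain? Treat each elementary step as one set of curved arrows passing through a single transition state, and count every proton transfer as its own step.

1

Step 1: Backside attack by Br⁻ on the carbon bearing the mesylate: the new C–Br bond forms as the C–O bond breaks, with Walden inversion at carbon.
Total: 1 elementary step.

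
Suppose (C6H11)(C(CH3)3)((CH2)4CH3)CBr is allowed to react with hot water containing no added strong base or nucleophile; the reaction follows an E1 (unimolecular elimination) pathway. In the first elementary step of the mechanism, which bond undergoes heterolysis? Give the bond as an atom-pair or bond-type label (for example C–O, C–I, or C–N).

Step 1: Ionisation: the C–Br σ-bond cleaves heterolytically; both bonding electrons depart with Br⁻, leaving a tertiary carbocation at the α-carbon.
The bond broken in this step is the C–Br bond.

C–Br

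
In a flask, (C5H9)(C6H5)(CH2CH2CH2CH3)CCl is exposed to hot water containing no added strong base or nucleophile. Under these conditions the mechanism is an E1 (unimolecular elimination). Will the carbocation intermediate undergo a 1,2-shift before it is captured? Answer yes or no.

The first-formed carbocation is tertiary.
No single 1,2-shift to an adjacent carbon would produce a more-substituted cation than the one already present, so no rearrangement occurs.

no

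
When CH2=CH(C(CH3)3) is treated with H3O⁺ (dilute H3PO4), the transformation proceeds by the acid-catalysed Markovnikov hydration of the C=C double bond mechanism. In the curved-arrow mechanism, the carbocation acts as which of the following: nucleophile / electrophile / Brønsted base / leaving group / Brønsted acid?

Step 3: A lone pair on the oxygen of H2O attacks the carbocation, forming a C–O bond and an oxonium ion (a protonated alcohol).
The carbocation accepts an electron pair into an empty or π* orbital — it is the electrophile.

electrophile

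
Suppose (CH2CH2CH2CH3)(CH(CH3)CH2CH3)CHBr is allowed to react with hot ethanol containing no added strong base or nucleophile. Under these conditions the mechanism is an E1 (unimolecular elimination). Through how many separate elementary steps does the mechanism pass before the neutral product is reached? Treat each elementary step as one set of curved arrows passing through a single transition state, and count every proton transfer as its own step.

Step 1: Unassisted departure of Br⁻ (taking the C–Br bonding pair) generates a secondary carbocation.
Step 2: Carbocation rearrangement: a 1,2-hydride shift from the adjacent sec-butyl carbon converts the initially-formed secondary cation into the more stable tertiary cation.
Step 3: A weak base (an ethanol molecule from the solvent) removes a proton from a carbon adjacent to the cationic centre; the electrons of that C–H bond become the new π(C=C) bond, giving the alkene.
Total: 3 elementary steps.

3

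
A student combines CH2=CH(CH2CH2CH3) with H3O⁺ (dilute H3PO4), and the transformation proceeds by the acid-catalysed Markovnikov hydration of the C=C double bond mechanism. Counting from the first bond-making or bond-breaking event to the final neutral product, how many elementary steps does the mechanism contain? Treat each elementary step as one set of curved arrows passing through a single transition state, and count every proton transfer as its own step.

3

Step 1: Protonation of the alkene by H3O⁺: the π bond acts as the nucleophile and picks up H⁺, giving the more stable (Markovnikov) secondary carbocation. H2O is released.
(No 1,2-shift: no single shift to an adjacent carbon would give a more stable cation.)
Step 2: Nucleophilic capture of the cation by H2O produces the protonated alcohol (an oxonium ion).
Step 3: Proton transfer from the O–H of the oxonium ion to H2O completes the catalytic cycle and yields the alcohol.
Total: 3 elementary steps.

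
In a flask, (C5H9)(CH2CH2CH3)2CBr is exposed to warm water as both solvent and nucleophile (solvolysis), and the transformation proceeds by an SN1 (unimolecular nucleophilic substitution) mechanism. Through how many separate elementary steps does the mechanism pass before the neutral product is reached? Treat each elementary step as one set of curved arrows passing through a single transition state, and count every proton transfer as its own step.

3

Step 1: The C–Br bond breaks with both electrons going to the bromide; Br⁻ leaves and a tertiary carbocation remains.
(No 1,2-shift: no single shift to an adjacent carbon would give a more stable cation.)
Step 2: A lone pair on the oxygen of H2O attacks the carbocation, forming a new C–O σ-bond and an oxonium ion.
Step 3: A second solvent molecule removes the proton on oxygen, giving the neutral alcohol product.
Total: 3 elementary steps.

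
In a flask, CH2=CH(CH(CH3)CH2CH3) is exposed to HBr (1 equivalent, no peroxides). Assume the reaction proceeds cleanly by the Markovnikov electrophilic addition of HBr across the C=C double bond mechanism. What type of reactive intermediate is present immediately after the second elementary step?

tertiary carbocation

Step 1: Electrophilic addition begins with the π(C=C) electrons forming a bond to the proton of HBr. Following Markovnikov's rule, the resulting cation is secondary. The H–Br bond breaks heterolytically, releasing Br⁻.
Step 2: A 1,2-hydride shift from the adjacent sec-butyl carbon moves the positive charge from the secondary centre to an adjacent carbon, generating a more stable tertiary carbocation.
After step 2 the species present is a tertiary carbocation.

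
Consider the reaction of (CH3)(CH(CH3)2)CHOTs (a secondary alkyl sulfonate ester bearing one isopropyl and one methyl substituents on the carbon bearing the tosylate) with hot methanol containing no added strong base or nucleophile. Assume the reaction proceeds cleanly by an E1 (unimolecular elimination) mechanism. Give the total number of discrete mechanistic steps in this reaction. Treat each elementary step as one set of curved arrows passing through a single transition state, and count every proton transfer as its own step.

3

Step 1: Unassisted departure of TsO⁻ (taking the C–O bonding pair) generates a secondary carbocation.
Step 2: Carbocation rearrangement: a 1,2-hydride shift from the adjacent isopropyl carbon converts the initially-formed secondary cation into the more stable tertiary cation.
Step 3: A weak base (a methanol molecule from the solvent) removes a proton from a carbon adjacent to the cationic centre; the electrons of that C–H bond become the new π(C=C) bond, giving the alkene.
Total: 3 elementary steps.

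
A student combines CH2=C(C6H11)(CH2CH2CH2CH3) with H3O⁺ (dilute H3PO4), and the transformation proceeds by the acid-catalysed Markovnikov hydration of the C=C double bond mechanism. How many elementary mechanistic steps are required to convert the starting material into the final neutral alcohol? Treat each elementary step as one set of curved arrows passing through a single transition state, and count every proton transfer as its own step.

Step 1: Protonation of the alkene by H3O⁺: the π bond acts as the nucleophile and picks up H⁺, giving the more stable (Markovnikov) tertiary carbocation. H2O is released.
(No 1,2-shift: no single shift to an adjacent carbon would give a more stable cation.)
Step 2: A lone pair on the oxygen of H2O attacks the carbocation, forming a C–O bond and an oxonium ion (a protonated alcohol).
Step 3: Proton transfer from the O–H of the oxonium ion to H2O completes the catalytic cycle and yields the alcohol.
Total: 3 elementary steps.

3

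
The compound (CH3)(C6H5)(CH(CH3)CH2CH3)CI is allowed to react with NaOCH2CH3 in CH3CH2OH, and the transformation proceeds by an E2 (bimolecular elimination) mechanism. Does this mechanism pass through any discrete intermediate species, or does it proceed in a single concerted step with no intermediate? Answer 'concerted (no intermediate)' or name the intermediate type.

In one step, CH3CH2O⁻ pulls off a β-proton, the C–I bond cleaves, and a C=C double bond forms between the α- and β-carbons (E2, anti elimination).
All bond changes occur in one transition state; no discrete intermediate is formed.

concerted (no intermediate)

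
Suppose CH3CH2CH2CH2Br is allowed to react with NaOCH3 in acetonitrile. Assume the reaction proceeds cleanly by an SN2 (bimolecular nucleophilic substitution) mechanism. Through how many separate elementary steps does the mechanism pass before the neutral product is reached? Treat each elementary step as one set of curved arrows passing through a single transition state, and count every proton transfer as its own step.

1

Step 1: CH3O⁻ attacks the back face of the α-carbon while Br⁻ departs with the C–Br bonding pair — a single concerted displacement through a pentacoordinate transition state.
Total: 1 elementary step.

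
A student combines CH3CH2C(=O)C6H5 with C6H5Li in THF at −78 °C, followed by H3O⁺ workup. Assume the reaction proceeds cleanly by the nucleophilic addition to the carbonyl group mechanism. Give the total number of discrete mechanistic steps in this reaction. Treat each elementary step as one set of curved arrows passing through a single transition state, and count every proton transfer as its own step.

Step 1: Nucleophilic addition: the carbanion-like carbon of C6H5Li adds to the carbonyl carbon, pushing the π(C=O) electron pair onto oxygen and giving a tetrahedral alkoxide.
Step 2: On H3O⁺ workup the alkoxide oxygen is protonated, giving an alcohol.
Total: 2 elementary steps.

2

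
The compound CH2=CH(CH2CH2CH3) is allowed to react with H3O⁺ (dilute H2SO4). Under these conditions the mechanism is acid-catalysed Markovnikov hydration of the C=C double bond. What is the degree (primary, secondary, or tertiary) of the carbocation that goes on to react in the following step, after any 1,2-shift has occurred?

Step 1: Protonation of the alkene by H3O⁺: the π bond acts as the nucleophile and picks up H⁺, giving the more stable (Markovnikov) secondary carbocation. H2O is released.
No single 1,2-shift to an adjacent carbon would give a more-substituted cation, so no rearrangement occurs.

secondary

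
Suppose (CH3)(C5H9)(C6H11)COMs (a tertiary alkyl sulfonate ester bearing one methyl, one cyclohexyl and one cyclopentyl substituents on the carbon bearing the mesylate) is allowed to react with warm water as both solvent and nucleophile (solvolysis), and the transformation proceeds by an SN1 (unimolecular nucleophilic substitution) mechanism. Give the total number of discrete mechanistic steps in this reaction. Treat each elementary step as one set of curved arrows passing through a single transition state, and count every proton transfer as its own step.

Step 1: Unassisted departure of MsO⁻ (taking the C–O bonding pair) generates a tertiary carbocation.
(No 1,2-shift: no single shift to an adjacent carbon would give a more stable cation.)
Step 2: A lone pair on the oxygen of H2O attacks the carbocation, forming a new C–O σ-bond and an oxonium ion.
Step 3: Proton transfer from the O–H of the oxonium ion to a solvent molecule delivers the neutral alcohol.
Total: 3 elementary steps.

3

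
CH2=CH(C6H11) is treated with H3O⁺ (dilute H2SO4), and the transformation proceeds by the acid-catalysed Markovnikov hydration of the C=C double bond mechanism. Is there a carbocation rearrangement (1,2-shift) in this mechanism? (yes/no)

The first-formed carbocation is secondary.
The adjacent cyclohexyl carbon already bears 2 other carbon substituents and has a hydrogen to migrate; after a 1,2-hydride shift from that carbon the positive charge sits on a tertiary centre.
Tertiary is more stable than secondary, so the shift occurs.

yes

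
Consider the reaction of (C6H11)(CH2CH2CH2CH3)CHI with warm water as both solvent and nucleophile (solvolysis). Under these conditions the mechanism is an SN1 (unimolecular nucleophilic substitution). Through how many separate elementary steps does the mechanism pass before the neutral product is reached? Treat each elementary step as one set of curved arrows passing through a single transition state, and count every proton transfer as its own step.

Step 1: Unassisted departure of I⁻ (taking the C–I bonding pair) generates a secondary carbocation.
Step 2: Carbocation rearrangement: a 1,2-hydride shift from the adjacent cyclohexyl carbon converts the initially-formed secondary cation into the more stable tertiary cation.
Step 3: H2O donates an oxygen lone pair into the empty p orbital of the cation, giving a protonated alcohol (an oxonium ion).
Step 4: A second solvent molecule removes the proton on oxygen, giving the neutral alcohol product.
Total: 4 elementary steps.

4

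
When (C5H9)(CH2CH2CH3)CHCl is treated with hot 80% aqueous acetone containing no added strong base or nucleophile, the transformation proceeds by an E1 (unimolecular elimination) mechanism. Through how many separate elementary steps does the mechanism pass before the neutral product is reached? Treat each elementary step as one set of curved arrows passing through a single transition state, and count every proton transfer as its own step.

Step 1: Ionisation: the C–Cl σ-bond cleaves heterolytically; both bonding electrons depart with Cl⁻, leaving a secondary carbocation at the α-carbon.
Step 2: A hydride (H with its bonding pair) migrates from the adjacent cyclopentyl carbon to the cationic centre — a 1,2-hydride shift — upgrading the secondary cation to a tertiary one.
Step 3: Loss of a β-proton to a water molecule of the solvent: the C–H bonding pair collapses toward the cationic carbon to form the C=C π bond, yielding the alkene.
Total: 3 elementary steps.

3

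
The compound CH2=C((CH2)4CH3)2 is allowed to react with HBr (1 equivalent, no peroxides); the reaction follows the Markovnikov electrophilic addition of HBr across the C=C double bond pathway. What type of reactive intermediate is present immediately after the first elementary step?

Step 1: Protonation of the alkene by HBr: the π bond acts as the nucleophile and picks up H⁺, giving the more stable (Markovnikov) tertiary carbocation. The H–Br bond breaks heterolytically, releasing Br⁻.
After step 1 the species present is a tertiary carbocation.

tertiary carbocation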